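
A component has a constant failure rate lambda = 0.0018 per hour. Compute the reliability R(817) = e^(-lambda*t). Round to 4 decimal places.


lambda = 0.0018
t = 817
lambda * t = 1.4706
R(t) = e^(-1.4706)
R(t) = 0.2298

0.2298


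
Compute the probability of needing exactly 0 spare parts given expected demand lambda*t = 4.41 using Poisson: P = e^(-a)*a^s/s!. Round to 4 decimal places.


a = 4.41, s = 0
e^(-a) = e^(-4.41) = 0.0122
a^s = 4.41^0 = 1.0
s! = 1
P = 0.0122 * 1.0 / 1
P = 0.0122

0.0122


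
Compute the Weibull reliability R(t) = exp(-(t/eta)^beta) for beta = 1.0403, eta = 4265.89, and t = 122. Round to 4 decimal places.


beta = 1.0403, eta = 4265.89, t = 122
t/eta = 122 / 4265.89 = 0.0286
(t/eta)^beta = 0.0286^1.0403 = 0.0248
R(t) = exp(-0.0248)
R(t) = 0.9755

0.9755


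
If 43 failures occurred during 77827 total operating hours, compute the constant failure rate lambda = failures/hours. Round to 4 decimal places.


failures = 43
total_hours = 77827
lambda = 43 / 77827
lambda = 0.0006

0.0006


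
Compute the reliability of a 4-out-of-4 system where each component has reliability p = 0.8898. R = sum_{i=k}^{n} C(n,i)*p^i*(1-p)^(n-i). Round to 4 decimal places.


k = 4, n = 4, p = 0.8898
i=4: C(4,4)=1 * 0.8898^4 * 0.1102^0 = 0.6269
R = sum of terms = 0.6269

0.6269


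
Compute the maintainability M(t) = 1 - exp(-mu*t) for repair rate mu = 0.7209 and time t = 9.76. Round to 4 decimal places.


mu = 0.7209, t = 9.76
mu * t = 0.7209 * 9.76 = 7.036
exp(-7.036) = 0.0009
M(t) = 1 - 0.0009
M(t) = 0.9991

0.9991


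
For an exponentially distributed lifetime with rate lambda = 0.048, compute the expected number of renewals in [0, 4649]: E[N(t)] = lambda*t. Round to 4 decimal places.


lambda = 0.048
t = 4649
E[N(t)] = lambda * t
E[N(t)] = 0.048 * 4649
E[N(t)] = 223.152

223.152


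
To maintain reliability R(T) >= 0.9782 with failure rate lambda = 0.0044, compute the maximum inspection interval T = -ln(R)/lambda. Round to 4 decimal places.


R_target = 0.9782
lambda = 0.0044
-ln(0.9782) = 0.022
T = 0.022 / 0.0044
T = 5.0093

5.0093


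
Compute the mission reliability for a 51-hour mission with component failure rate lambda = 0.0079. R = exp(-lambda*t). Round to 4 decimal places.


lambda = 0.0079
mission_time = 51
lambda * t = 0.0079 * 51 = 0.4029
R = exp(-0.4029)
R = 0.6684

0.6684


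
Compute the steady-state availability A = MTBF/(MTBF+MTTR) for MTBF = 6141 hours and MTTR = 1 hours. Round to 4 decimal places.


MTBF = 6141
MTTR = 1
MTBF + MTTR = 6142
A = 6141 / 6142
A = 0.9998

0.9998


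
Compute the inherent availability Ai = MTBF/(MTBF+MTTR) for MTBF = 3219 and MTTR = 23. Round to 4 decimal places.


MTBF = 3219
MTTR = 23
MTBF + MTTR = 3242
Ai = 3219 / 3242
Ai = 0.9929

0.9929


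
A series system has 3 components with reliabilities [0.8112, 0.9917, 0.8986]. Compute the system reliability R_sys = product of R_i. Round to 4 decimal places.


Components: [0.8112, 0.9917, 0.8986]
After component 1 (R=0.8112): product = 0.8112
After component 2 (R=0.9917): product = 0.8045
After component 3 (R=0.8986): product = 0.7229
R_sys = 0.7229

0.7229


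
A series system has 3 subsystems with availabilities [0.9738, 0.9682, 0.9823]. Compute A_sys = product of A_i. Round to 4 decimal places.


Subsystems: [0.9738, 0.9682, 0.9823]
After subsystem 1 (A=0.9738): product = 0.9738
After subsystem 2 (A=0.9682): product = 0.9428
After subsystem 3 (A=0.9823): product = 0.9261
A_sys = 0.9261

0.9261


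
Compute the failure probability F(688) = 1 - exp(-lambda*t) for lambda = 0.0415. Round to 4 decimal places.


lambda = 0.0415, t = 688
lambda * t = 28.552
exp(-28.552) = 0.0
F(t) = 1 - 0.0
F(t) = 1.0

1.0


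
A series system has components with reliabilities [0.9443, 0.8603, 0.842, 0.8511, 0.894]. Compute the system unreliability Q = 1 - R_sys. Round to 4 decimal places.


Components: [0.9443, 0.8603, 0.842, 0.8511, 0.894]
After component 1: product = 0.9443
After component 2: product = 0.8124
After component 3: product = 0.684
After component 4: product = 0.5822
After component 5: product = 0.5205
R_sys = 0.5205
Q = 1 - 0.5205 = 0.4795

0.4795


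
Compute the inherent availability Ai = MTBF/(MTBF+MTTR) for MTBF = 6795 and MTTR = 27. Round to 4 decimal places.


MTBF = 6795
MTTR = 27
MTBF + MTTR = 6822
Ai = 6795 / 6822
Ai = 0.996

0.996


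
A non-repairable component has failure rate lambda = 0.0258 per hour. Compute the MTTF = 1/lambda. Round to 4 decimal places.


lambda = 0.0258
MTTF = 1 / 0.0258
MTTF = 38.7597

38.7597


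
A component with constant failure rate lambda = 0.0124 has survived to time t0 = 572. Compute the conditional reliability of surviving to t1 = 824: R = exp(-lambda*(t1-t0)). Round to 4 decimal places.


lambda = 0.0124
t0 = 572, t1 = 824
t1 - t0 = 252
lambda * (t1-t0) = 0.0124 * 252 = 3.1248
R = exp(-3.1248)
R = 0.0439

0.0439


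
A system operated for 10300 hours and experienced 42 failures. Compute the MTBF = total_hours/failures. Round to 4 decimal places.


total_hours = 10300
failures = 42
MTBF = 10300 / 42
MTBF = 245.2381

245.2381


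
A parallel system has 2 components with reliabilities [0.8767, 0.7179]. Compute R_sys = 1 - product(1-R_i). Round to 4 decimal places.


Components: [0.8767, 0.7179]
(1 - 0.8767) = 0.1233, running product = 0.1233
(1 - 0.7179) = 0.2821, running product = 0.0348
Product of (1-R_i) = 0.0348
R_sys = 1 - 0.0348 = 0.9652

0.9652


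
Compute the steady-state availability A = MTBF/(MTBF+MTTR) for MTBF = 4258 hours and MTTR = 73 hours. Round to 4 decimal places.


MTBF = 4258
MTTR = 73
MTBF + MTTR = 4331
A = 4258 / 4331
A = 0.9831

0.9831


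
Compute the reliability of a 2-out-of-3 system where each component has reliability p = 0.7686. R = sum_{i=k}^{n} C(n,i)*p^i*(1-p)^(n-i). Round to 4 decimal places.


k = 2, n = 3, p = 0.7686
i=2: C(3,2)=3 * 0.7686^2 * 0.2314^1 = 0.4101
i=3: C(3,3)=1 * 0.7686^3 * 0.2314^0 = 0.454
R = sum of terms = 0.8641

0.8641


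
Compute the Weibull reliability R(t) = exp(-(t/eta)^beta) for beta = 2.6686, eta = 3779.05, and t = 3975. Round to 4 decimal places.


beta = 2.6686, eta = 3779.05, t = 3975
t/eta = 3975 / 3779.05 = 1.0519
(t/eta)^beta = 1.0519^2.6686 = 1.1444
R(t) = exp(-1.1444)
R(t) = 0.3184

0.3184


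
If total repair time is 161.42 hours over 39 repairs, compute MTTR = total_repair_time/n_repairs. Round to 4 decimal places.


total_repair_time = 161.42
n_repairs = 39
MTTR = 161.42 / 39
MTTR = 4.139

4.139


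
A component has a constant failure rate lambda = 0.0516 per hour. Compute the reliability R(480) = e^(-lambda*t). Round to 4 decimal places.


lambda = 0.0516
t = 480
lambda * t = 24.768
R(t) = e^(-24.768)
R(t) = 0.0

0.0


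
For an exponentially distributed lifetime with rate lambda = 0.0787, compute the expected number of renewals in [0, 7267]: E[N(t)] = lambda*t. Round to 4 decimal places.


lambda = 0.0787
t = 7267
E[N(t)] = lambda * t
E[N(t)] = 0.0787 * 7267
E[N(t)] = 571.9129

571.9129


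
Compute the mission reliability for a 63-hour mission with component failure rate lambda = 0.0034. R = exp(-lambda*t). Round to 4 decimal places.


lambda = 0.0034
mission_time = 63
lambda * t = 0.0034 * 63 = 0.2142
R = exp(-0.2142)
R = 0.8072

0.8072


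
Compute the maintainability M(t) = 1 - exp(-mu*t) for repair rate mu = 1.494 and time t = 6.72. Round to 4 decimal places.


mu = 1.494, t = 6.72
mu * t = 1.494 * 6.72 = 10.0397
exp(-10.0397) = 0.0
M(t) = 1 - 0.0
M(t) = 1.0

1.0


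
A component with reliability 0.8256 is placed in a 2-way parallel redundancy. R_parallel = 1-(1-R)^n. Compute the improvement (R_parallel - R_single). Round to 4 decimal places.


R_single = 0.8256, n = 2
1 - R_single = 0.1744
(1 - R_single)^n = 0.1744^2 = 0.0304
R_parallel = 1 - 0.0304 = 0.9696
Improvement = 0.9696 - 0.8256
Improvement = 0.144

0.144


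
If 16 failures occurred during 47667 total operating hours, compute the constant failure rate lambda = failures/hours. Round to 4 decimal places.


failures = 16
total_hours = 47667
lambda = 16 / 47667
lambda = 0.0003

0.0003


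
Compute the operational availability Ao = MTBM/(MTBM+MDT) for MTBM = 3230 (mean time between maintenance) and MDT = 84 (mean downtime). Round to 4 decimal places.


MTBM = 3230
MDT = 84
MTBM + MDT = 3314
Ao = 3230 / 3314
Ao = 0.9747

0.9747


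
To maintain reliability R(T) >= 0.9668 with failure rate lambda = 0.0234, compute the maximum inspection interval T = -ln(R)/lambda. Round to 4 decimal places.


R_target = 0.9668
lambda = 0.0234
-ln(0.9668) = 0.0338
T = 0.0338 / 0.0234
T = 1.4429

1.4429


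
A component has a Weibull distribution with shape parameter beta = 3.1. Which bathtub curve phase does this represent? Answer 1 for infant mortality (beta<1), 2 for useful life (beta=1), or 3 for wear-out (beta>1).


beta = 3.1
Compare beta to 1:
beta < 1 => infant mortality (phase 1)
beta = 1 => useful life (phase 2)
beta > 1 => wear-out (phase 3)
Since beta = 3.1, this is wear-out (increasing failure rate)
Phase = 3

3


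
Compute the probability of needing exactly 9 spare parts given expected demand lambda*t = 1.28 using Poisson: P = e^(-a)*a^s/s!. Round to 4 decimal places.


a = 1.28, s = 9
e^(-a) = e^(-1.28) = 0.278
a^s = 1.28^9 = 9.2234
s! = 362880
P = 0.278 * 9.2234 / 362880
P = 0.0

0.0


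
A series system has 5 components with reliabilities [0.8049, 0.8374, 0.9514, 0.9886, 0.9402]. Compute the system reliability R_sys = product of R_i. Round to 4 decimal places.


Components: [0.8049, 0.8374, 0.9514, 0.9886, 0.9402]
After component 1 (R=0.8049): product = 0.8049
After component 2 (R=0.8374): product = 0.674
After component 3 (R=0.9514): product = 0.6413
After component 4 (R=0.9886): product = 0.634
After component 5 (R=0.9402): product = 0.596
R_sys = 0.596

0.596


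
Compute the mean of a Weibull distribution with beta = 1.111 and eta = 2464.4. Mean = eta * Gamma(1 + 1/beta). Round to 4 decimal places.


beta = 1.111, eta = 2464.4
1/beta = 0.9001
1 + 1/beta = 1.9001
Gamma(1.9001) = 0.9618
Mean = 2464.4 * 0.9618
Mean = 2370.2517

2370.2517


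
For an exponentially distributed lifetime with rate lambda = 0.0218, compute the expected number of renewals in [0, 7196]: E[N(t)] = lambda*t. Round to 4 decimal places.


lambda = 0.0218
t = 7196
E[N(t)] = lambda * t
E[N(t)] = 0.0218 * 7196
E[N(t)] = 156.8728

156.8728


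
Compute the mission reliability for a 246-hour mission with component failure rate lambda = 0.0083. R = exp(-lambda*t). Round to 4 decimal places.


lambda = 0.0083
mission_time = 246
lambda * t = 0.0083 * 246 = 2.0418
R = exp(-2.0418)
R = 0.1298

0.1298


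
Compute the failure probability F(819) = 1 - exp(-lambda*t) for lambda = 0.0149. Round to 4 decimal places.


lambda = 0.0149, t = 819
lambda * t = 12.2031
exp(-12.2031) = 0.0
F(t) = 1 - 0.0
F(t) = 1.0

1.0


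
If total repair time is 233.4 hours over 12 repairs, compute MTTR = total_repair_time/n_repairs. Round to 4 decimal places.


total_repair_time = 233.4
n_repairs = 12
MTTR = 233.4 / 12
MTTR = 19.45

19.45


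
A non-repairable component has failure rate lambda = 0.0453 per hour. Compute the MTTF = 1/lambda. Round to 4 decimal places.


lambda = 0.0453
MTTF = 1 / 0.0453
MTTF = 22.0751

22.0751


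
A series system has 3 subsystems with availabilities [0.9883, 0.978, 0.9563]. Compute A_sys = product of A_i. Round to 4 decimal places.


Subsystems: [0.9883, 0.978, 0.9563]
After subsystem 1 (A=0.9883): product = 0.9883
After subsystem 2 (A=0.978): product = 0.9666
After subsystem 3 (A=0.9563): product = 0.9243
A_sys = 0.9243

0.9243


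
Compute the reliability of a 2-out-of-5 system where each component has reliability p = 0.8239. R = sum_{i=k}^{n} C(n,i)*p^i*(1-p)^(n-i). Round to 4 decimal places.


k = 2, n = 5, p = 0.8239
i=2: C(5,2)=10 * 0.8239^2 * 0.1761^3 = 0.0371
i=3: C(5,3)=10 * 0.8239^3 * 0.1761^2 = 0.1734
i=4: C(5,4)=5 * 0.8239^4 * 0.1761^1 = 0.4057
i=5: C(5,5)=1 * 0.8239^5 * 0.1761^0 = 0.3796
R = sum of terms = 0.9959

0.9959


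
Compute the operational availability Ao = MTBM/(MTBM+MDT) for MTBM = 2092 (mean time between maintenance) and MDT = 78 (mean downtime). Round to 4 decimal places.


MTBM = 2092
MDT = 78
MTBM + MDT = 2170
Ao = 2092 / 2170
Ao = 0.9641

0.9641


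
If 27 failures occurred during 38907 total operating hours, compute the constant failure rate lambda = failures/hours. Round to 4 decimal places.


failures = 27
total_hours = 38907
lambda = 27 / 38907
lambda = 0.0007

0.0007


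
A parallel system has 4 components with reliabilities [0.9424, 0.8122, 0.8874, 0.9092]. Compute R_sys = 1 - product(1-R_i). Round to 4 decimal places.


Components: [0.9424, 0.8122, 0.8874, 0.9092]
(1 - 0.9424) = 0.0576, running product = 0.0576
(1 - 0.8122) = 0.1878, running product = 0.0108
(1 - 0.8874) = 0.1126, running product = 0.0012
(1 - 0.9092) = 0.0908, running product = 0.0001
Product of (1-R_i) = 0.0001
R_sys = 1 - 0.0001 = 0.9999

0.9999


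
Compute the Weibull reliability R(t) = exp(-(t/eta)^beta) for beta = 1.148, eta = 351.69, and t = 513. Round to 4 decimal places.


beta = 1.148, eta = 351.69, t = 513
t/eta = 513 / 351.69 = 1.4587
(t/eta)^beta = 1.4587^1.148 = 1.5425
R(t) = exp(-1.5425)
R(t) = 0.2138

0.2138


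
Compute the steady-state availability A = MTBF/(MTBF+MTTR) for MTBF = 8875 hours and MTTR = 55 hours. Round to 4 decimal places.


MTBF = 8875
MTTR = 55
MTBF + MTTR = 8930
A = 8875 / 8930
A = 0.9938

0.9938


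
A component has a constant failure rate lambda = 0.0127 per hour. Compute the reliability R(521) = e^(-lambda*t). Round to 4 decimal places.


lambda = 0.0127
t = 521
lambda * t = 6.6167
R(t) = e^(-6.6167)
R(t) = 0.0013

0.0013


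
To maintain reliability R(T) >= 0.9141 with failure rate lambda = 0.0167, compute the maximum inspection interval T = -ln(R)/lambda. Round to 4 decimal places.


R_target = 0.9141
lambda = 0.0167
-ln(0.9141) = 0.0898
T = 0.0898 / 0.0167
T = 5.3782

5.3782


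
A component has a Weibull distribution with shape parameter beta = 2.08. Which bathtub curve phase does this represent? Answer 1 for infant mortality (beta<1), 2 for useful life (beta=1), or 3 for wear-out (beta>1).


beta = 2.08
Compare beta to 1:
beta < 1 => infant mortality (phase 1)
beta = 1 => useful life (phase 2)
beta > 1 => wear-out (phase 3)
Since beta = 2.08, this is wear-out (increasing failure rate)
Phase = 3

3


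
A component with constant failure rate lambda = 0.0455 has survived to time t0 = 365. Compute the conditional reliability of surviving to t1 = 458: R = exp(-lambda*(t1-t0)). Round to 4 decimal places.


lambda = 0.0455
t0 = 365, t1 = 458
t1 - t0 = 93
lambda * (t1-t0) = 0.0455 * 93 = 4.2315
R = exp(-4.2315)
R = 0.0145

0.0145


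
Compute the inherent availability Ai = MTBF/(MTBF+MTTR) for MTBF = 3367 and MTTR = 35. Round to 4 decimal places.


MTBF = 3367
MTTR = 35
MTBF + MTTR = 3402
Ai = 3367 / 3402
Ai = 0.9897

0.9897


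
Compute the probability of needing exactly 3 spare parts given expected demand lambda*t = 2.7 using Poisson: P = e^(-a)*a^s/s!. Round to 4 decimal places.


a = 2.7, s = 3
e^(-a) = e^(-2.7) = 0.0672
a^s = 2.7^3 = 19.683
s! = 6
P = 0.0672 * 19.683 / 6
P = 0.2205

0.2205


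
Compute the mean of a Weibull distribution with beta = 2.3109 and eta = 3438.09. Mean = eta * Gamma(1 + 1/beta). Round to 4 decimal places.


beta = 2.3109, eta = 3438.09
1/beta = 0.4327
1 + 1/beta = 1.4327
Gamma(1.4327) = 0.886
Mean = 3438.09 * 0.886
Mean = 3046.0252

3046.0252


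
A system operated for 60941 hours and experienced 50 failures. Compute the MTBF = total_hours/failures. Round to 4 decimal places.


total_hours = 60941
failures = 50
MTBF = 60941 / 50
MTBF = 1218.82

1218.82


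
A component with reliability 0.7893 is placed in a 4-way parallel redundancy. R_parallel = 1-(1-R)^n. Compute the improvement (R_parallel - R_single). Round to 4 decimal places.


R_single = 0.7893, n = 4
1 - R_single = 0.2107
(1 - R_single)^n = 0.2107^4 = 0.002
R_parallel = 1 - 0.002 = 0.998
Improvement = 0.998 - 0.7893
Improvement = 0.2087

0.2087


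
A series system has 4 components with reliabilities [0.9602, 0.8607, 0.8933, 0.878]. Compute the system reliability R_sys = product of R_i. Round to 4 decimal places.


Components: [0.9602, 0.8607, 0.8933, 0.878]
After component 1 (R=0.9602): product = 0.9602
After component 2 (R=0.8607): product = 0.8264
After component 3 (R=0.8933): product = 0.7383
After component 4 (R=0.878): product = 0.6482
R_sys = 0.6482

0.6482


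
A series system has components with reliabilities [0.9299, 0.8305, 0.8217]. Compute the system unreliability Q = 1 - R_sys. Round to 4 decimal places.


Components: [0.9299, 0.8305, 0.8217]
After component 1: product = 0.9299
After component 2: product = 0.7723
After component 3: product = 0.6346
R_sys = 0.6346
Q = 1 - 0.6346 = 0.3654

0.3654


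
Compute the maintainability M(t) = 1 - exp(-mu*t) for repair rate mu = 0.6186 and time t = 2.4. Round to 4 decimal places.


mu = 0.6186, t = 2.4
mu * t = 0.6186 * 2.4 = 1.4846
exp(-1.4846) = 0.2266
M(t) = 1 - 0.2266
M(t) = 0.7734

0.7734


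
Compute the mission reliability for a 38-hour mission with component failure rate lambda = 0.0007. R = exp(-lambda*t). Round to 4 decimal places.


lambda = 0.0007
mission_time = 38
lambda * t = 0.0007 * 38 = 0.0266
R = exp(-0.0266)
R = 0.9738

0.9738


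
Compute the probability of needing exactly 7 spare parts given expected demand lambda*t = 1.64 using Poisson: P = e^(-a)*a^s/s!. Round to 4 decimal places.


a = 1.64, s = 7
e^(-a) = e^(-1.64) = 0.194
a^s = 1.64^7 = 31.9085
s! = 5040
P = 0.194 * 31.9085 / 5040
P = 0.0012

0.0012


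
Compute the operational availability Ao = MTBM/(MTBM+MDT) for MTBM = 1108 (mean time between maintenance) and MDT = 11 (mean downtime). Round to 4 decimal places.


MTBM = 1108
MDT = 11
MTBM + MDT = 1119
Ao = 1108 / 1119
Ao = 0.9902

0.9902


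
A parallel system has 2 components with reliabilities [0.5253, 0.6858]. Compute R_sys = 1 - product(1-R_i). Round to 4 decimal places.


Components: [0.5253, 0.6858]
(1 - 0.5253) = 0.4747, running product = 0.4747
(1 - 0.6858) = 0.3142, running product = 0.1492
Product of (1-R_i) = 0.1492
R_sys = 1 - 0.1492 = 0.8508

0.8508


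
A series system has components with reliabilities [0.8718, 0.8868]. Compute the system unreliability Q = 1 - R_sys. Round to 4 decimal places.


Components: [0.8718, 0.8868]
After component 1: product = 0.8718
After component 2: product = 0.7731
R_sys = 0.7731
Q = 1 - 0.7731 = 0.2269

0.2269


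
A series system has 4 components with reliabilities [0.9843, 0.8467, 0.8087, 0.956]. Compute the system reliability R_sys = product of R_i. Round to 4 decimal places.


Components: [0.9843, 0.8467, 0.8087, 0.956]
After component 1 (R=0.9843): product = 0.9843
After component 2 (R=0.8467): product = 0.8334
After component 3 (R=0.8087): product = 0.674
After component 4 (R=0.956): product = 0.6443
R_sys = 0.6443

0.6443


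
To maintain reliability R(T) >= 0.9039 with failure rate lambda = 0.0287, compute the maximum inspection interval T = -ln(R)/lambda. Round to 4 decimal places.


R_target = 0.9039
lambda = 0.0287
-ln(0.9039) = 0.101
T = 0.101 / 0.0287
T = 3.5204

3.5204


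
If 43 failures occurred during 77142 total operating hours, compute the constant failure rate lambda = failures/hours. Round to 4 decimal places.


failures = 43
total_hours = 77142
lambda = 43 / 77142
lambda = 0.0006

0.0006


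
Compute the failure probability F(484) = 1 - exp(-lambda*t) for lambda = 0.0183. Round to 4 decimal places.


lambda = 0.0183, t = 484
lambda * t = 8.8572
exp(-8.8572) = 0.0001
F(t) = 1 - 0.0001
F(t) = 0.9999

0.9999


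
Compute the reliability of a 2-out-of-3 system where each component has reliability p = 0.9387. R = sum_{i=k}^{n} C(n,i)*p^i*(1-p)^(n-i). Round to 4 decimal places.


k = 2, n = 3, p = 0.9387
i=2: C(3,2)=3 * 0.9387^2 * 0.0613^1 = 0.162
i=3: C(3,3)=1 * 0.9387^3 * 0.0613^0 = 0.8271
R = sum of terms = 0.9892

0.9892


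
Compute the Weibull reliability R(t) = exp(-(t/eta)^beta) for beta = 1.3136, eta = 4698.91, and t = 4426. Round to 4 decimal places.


beta = 1.3136, eta = 4698.91, t = 4426
t/eta = 4426 / 4698.91 = 0.9419
(t/eta)^beta = 0.9419^1.3136 = 0.9244
R(t) = exp(-0.9244)
R(t) = 0.3968

0.3968


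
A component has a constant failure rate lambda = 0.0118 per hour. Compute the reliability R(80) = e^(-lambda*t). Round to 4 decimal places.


lambda = 0.0118
t = 80
lambda * t = 0.944
R(t) = e^(-0.944)
R(t) = 0.3891

0.3891


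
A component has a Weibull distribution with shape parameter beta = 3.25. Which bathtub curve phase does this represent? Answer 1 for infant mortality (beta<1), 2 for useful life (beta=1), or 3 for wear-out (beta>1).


beta = 3.25
Compare beta to 1:
beta < 1 => infant mortality (phase 1)
beta = 1 => useful life (phase 2)
beta > 1 => wear-out (phase 3)
Since beta = 3.25, this is wear-out (increasing failure rate)
Phase = 3

3


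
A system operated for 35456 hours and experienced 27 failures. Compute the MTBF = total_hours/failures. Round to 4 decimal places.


total_hours = 35456
failures = 27
MTBF = 35456 / 27
MTBF = 1313.1852

1313.1852


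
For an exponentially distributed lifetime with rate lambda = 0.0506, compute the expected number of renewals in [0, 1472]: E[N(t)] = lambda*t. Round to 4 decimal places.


lambda = 0.0506
t = 1472
E[N(t)] = lambda * t
E[N(t)] = 0.0506 * 1472
E[N(t)] = 74.4832

74.4832


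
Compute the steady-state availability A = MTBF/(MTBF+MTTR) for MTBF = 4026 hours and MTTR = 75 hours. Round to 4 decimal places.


MTBF = 4026
MTTR = 75
MTBF + MTTR = 4101
A = 4026 / 4101
A = 0.9817

0.9817


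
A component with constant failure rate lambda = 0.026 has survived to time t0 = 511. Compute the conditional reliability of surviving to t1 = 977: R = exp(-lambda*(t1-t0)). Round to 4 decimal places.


lambda = 0.026
t0 = 511, t1 = 977
t1 - t0 = 466
lambda * (t1-t0) = 0.026 * 466 = 12.116
R = exp(-12.116)
R = 0.0

0.0


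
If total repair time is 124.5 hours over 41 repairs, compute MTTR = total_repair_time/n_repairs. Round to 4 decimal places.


total_repair_time = 124.5
n_repairs = 41
MTTR = 124.5 / 41
MTTR = 3.0366

3.0366


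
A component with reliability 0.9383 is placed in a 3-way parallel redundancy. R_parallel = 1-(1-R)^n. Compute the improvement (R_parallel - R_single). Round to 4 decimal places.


R_single = 0.9383, n = 3
1 - R_single = 0.0617
(1 - R_single)^n = 0.0617^3 = 0.0002
R_parallel = 1 - 0.0002 = 0.9998
Improvement = 0.9998 - 0.9383
Improvement = 0.0615

0.0615


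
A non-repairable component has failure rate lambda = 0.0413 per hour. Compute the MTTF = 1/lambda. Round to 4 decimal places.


lambda = 0.0413
MTTF = 1 / 0.0413
MTTF = 24.2131

24.2131


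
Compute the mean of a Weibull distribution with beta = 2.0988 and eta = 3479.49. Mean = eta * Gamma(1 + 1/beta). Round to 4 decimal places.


beta = 2.0988, eta = 3479.49
1/beta = 0.4765
1 + 1/beta = 1.4765
Gamma(1.4765) = 0.8857
Mean = 3479.49 * 0.8857
Mean = 3081.7739

3081.7739


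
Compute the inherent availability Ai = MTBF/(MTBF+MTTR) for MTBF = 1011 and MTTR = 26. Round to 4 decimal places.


MTBF = 1011
MTTR = 26
MTBF + MTTR = 1037
Ai = 1011 / 1037
Ai = 0.9749

0.9749


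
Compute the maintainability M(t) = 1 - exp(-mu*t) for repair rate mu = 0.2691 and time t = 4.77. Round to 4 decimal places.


mu = 0.2691, t = 4.77
mu * t = 0.2691 * 4.77 = 1.2836
exp(-1.2836) = 0.277
M(t) = 1 - 0.277
M(t) = 0.723

0.723


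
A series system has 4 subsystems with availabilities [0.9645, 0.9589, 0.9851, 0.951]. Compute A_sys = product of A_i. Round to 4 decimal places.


Subsystems: [0.9645, 0.9589, 0.9851, 0.951]
After subsystem 1 (A=0.9645): product = 0.9645
After subsystem 2 (A=0.9589): product = 0.9249
After subsystem 3 (A=0.9851): product = 0.9111
After subsystem 4 (A=0.951): product = 0.8664
A_sys = 0.8664

0.8664


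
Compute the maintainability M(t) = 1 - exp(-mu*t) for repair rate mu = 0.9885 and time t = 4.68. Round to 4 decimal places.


mu = 0.9885, t = 4.68
mu * t = 0.9885 * 4.68 = 4.6262
exp(-4.6262) = 0.0098
M(t) = 1 - 0.0098
M(t) = 0.9902

0.9902


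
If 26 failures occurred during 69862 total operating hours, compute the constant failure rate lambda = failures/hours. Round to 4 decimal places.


failures = 26
total_hours = 69862
lambda = 26 / 69862
lambda = 0.0004

0.0004


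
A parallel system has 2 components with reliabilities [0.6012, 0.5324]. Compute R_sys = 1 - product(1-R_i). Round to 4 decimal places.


Components: [0.6012, 0.5324]
(1 - 0.6012) = 0.3988, running product = 0.3988
(1 - 0.5324) = 0.4676, running product = 0.1865
Product of (1-R_i) = 0.1865
R_sys = 1 - 0.1865 = 0.8135

0.8135


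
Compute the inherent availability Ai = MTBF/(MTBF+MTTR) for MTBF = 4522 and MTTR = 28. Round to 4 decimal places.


MTBF = 4522
MTTR = 28
MTBF + MTTR = 4550
Ai = 4522 / 4550
Ai = 0.9938

0.9938


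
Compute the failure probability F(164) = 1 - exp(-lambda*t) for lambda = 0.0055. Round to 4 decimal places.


lambda = 0.0055, t = 164
lambda * t = 0.902
exp(-0.902) = 0.4058
F(t) = 1 - 0.4058
F(t) = 0.5942

0.5942


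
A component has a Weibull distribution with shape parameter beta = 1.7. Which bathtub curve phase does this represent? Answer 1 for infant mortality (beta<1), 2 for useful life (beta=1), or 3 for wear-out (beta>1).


beta = 1.7
Compare beta to 1:
beta < 1 => infant mortality (phase 1)
beta = 1 => useful life (phase 2)
beta > 1 => wear-out (phase 3)
Since beta = 1.7, this is wear-out (increasing failure rate)
Phase = 3

3


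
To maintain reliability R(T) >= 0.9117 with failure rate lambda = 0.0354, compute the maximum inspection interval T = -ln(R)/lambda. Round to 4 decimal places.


R_target = 0.9117
lambda = 0.0354
-ln(0.9117) = 0.0924
T = 0.0924 / 0.0354
T = 2.6114

2.6114


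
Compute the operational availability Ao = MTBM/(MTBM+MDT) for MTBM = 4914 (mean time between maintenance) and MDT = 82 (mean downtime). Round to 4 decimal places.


MTBM = 4914
MDT = 82
MTBM + MDT = 4996
Ao = 4914 / 4996
Ao = 0.9836

0.9836


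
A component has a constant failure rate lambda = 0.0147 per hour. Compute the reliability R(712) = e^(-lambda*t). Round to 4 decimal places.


lambda = 0.0147
t = 712
lambda * t = 10.4664
R(t) = e^(-10.4664)
R(t) = 0.0

0.0


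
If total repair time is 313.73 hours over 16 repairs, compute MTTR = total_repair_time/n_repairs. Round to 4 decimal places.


total_repair_time = 313.73
n_repairs = 16
MTTR = 313.73 / 16
MTTR = 19.6081

19.6081


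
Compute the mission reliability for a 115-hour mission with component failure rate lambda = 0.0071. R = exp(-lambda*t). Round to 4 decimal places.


lambda = 0.0071
mission_time = 115
lambda * t = 0.0071 * 115 = 0.8165
R = exp(-0.8165)
R = 0.442

0.442


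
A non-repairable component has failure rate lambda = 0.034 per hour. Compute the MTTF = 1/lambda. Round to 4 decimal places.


lambda = 0.034
MTTF = 1 / 0.034
MTTF = 29.4118

29.4118


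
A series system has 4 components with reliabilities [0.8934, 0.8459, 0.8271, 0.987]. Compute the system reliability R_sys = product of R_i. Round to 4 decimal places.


Components: [0.8934, 0.8459, 0.8271, 0.987]
After component 1 (R=0.8934): product = 0.8934
After component 2 (R=0.8459): product = 0.7557
After component 3 (R=0.8271): product = 0.6251
After component 4 (R=0.987): product = 0.6169
R_sys = 0.6169

0.6169


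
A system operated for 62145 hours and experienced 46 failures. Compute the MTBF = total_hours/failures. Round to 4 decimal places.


total_hours = 62145
failures = 46
MTBF = 62145 / 46
MTBF = 1350.9783

1350.9783


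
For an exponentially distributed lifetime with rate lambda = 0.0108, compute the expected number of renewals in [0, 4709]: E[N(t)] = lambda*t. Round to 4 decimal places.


lambda = 0.0108
t = 4709
E[N(t)] = lambda * t
E[N(t)] = 0.0108 * 4709
E[N(t)] = 50.8572

50.8572


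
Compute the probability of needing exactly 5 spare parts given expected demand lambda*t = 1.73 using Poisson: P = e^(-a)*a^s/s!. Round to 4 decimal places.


a = 1.73, s = 5
e^(-a) = e^(-1.73) = 0.1773
a^s = 1.73^5 = 15.4964
s! = 120
P = 0.1773 * 15.4964 / 120
P = 0.0229

0.0229


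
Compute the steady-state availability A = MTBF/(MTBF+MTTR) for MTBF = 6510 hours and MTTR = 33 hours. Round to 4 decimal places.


MTBF = 6510
MTTR = 33
MTBF + MTTR = 6543
A = 6510 / 6543
A = 0.995

0.995


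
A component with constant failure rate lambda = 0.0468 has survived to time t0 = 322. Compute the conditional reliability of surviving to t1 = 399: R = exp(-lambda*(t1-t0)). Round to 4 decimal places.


lambda = 0.0468
t0 = 322, t1 = 399
t1 - t0 = 77
lambda * (t1-t0) = 0.0468 * 77 = 3.6036
R = exp(-3.6036)
R = 0.0272

0.0272


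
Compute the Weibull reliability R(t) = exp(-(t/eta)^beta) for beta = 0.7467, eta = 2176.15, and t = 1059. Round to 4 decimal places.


beta = 0.7467, eta = 2176.15, t = 1059
t/eta = 1059 / 2176.15 = 0.4866
(t/eta)^beta = 0.4866^0.7467 = 0.584
R(t) = exp(-0.584)
R(t) = 0.5576

0.5576


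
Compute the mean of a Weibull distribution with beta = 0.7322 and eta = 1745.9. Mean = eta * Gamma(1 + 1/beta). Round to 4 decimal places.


beta = 0.7322, eta = 1745.9
1/beta = 1.3657
1 + 1/beta = 2.3657
Gamma(2.3657) = 1.2151
Mean = 1745.9 * 1.2151
Mean = 2121.3861

2121.3861


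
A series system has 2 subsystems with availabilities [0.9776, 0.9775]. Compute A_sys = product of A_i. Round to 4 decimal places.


Subsystems: [0.9776, 0.9775]
After subsystem 1 (A=0.9776): product = 0.9776
After subsystem 2 (A=0.9775): product = 0.9556
A_sys = 0.9556

0.9556


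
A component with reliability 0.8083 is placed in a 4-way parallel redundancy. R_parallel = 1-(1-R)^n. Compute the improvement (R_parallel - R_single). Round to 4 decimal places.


R_single = 0.8083, n = 4
1 - R_single = 0.1917
(1 - R_single)^n = 0.1917^4 = 0.0014
R_parallel = 1 - 0.0014 = 0.9986
Improvement = 0.9986 - 0.8083
Improvement = 0.1903

0.1903


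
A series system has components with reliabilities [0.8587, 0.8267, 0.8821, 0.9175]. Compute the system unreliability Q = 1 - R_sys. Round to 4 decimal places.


Components: [0.8587, 0.8267, 0.8821, 0.9175]
After component 1: product = 0.8587
After component 2: product = 0.7099
After component 3: product = 0.6262
After component 4: product = 0.5745
R_sys = 0.5745
Q = 1 - 0.5745 = 0.4255

0.4255


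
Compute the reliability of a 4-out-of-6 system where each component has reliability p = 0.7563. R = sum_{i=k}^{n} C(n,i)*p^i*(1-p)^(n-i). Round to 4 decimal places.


k = 4, n = 6, p = 0.7563
i=4: C(6,4)=15 * 0.7563^4 * 0.2437^2 = 0.2915
i=5: C(6,5)=6 * 0.7563^5 * 0.2437^1 = 0.3618
i=6: C(6,6)=1 * 0.7563^6 * 0.2437^0 = 0.1871
R = sum of terms = 0.8404

0.8404


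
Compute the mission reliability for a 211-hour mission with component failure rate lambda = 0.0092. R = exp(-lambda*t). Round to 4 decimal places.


lambda = 0.0092
mission_time = 211
lambda * t = 0.0092 * 211 = 1.9412
R = exp(-1.9412)
R = 0.1435

0.1435


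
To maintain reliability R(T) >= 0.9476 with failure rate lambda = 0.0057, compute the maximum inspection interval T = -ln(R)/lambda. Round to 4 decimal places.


R_target = 0.9476
lambda = 0.0057
-ln(0.9476) = 0.0538
T = 0.0538 / 0.0057
T = 9.4426

9.4426


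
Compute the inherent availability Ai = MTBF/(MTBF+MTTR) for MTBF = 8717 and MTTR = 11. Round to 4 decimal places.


MTBF = 8717
MTTR = 11
MTBF + MTTR = 8728
Ai = 8717 / 8728
Ai = 0.9987

0.9987


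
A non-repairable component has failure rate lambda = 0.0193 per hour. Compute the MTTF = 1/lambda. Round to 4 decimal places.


lambda = 0.0193
MTTF = 1 / 0.0193
MTTF = 51.8135

51.8135


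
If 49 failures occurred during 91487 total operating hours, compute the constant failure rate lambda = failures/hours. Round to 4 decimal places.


failures = 49
total_hours = 91487
lambda = 49 / 91487
lambda = 0.0005

0.0005


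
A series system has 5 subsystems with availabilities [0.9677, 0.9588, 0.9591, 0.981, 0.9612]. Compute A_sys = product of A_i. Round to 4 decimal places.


Subsystems: [0.9677, 0.9588, 0.9591, 0.981, 0.9612]
After subsystem 1 (A=0.9677): product = 0.9677
After subsystem 2 (A=0.9588): product = 0.9278
After subsystem 3 (A=0.9591): product = 0.8899
After subsystem 4 (A=0.981): product = 0.873
After subsystem 5 (A=0.9612): product = 0.8391
A_sys = 0.8391

0.8391


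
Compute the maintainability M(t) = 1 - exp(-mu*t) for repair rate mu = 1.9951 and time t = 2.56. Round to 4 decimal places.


mu = 1.9951, t = 2.56
mu * t = 1.9951 * 2.56 = 5.1075
exp(-5.1075) = 0.0061
M(t) = 1 - 0.0061
M(t) = 0.9939

0.9939


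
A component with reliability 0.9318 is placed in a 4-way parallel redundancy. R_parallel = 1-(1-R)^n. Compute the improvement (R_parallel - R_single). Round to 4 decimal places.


R_single = 0.9318, n = 4
1 - R_single = 0.0682
(1 - R_single)^n = 0.0682^4 = 0.0
R_parallel = 1 - 0.0 = 1.0
Improvement = 1.0 - 0.9318
Improvement = 0.0682

0.0682


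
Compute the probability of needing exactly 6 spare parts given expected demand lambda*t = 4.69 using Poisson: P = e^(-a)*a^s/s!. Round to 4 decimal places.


a = 4.69, s = 6
e^(-a) = e^(-4.69) = 0.0092
a^s = 4.69^6 = 10642.3382
s! = 720
P = 0.0092 * 10642.3382 / 720
P = 0.1358

0.1358


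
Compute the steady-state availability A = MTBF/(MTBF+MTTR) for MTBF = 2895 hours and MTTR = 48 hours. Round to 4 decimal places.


MTBF = 2895
MTTR = 48
MTBF + MTTR = 2943
A = 2895 / 2943
A = 0.9837

0.9837


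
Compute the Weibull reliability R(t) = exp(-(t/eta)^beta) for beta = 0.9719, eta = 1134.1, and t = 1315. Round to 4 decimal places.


beta = 0.9719, eta = 1134.1, t = 1315
t/eta = 1315 / 1134.1 = 1.1595
(t/eta)^beta = 1.1595^0.9719 = 1.1547
R(t) = exp(-1.1547)
R(t) = 0.3152

0.3152


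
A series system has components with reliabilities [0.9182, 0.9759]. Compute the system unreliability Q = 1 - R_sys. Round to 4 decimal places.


Components: [0.9182, 0.9759]
After component 1: product = 0.9182
After component 2: product = 0.8961
R_sys = 0.8961
Q = 1 - 0.8961 = 0.1039

0.1039


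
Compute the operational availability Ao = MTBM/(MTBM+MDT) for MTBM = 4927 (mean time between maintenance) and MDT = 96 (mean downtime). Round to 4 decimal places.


MTBM = 4927
MDT = 96
MTBM + MDT = 5023
Ao = 4927 / 5023
Ao = 0.9809

0.9809


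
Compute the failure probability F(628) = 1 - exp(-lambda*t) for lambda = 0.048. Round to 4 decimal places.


lambda = 0.048, t = 628
lambda * t = 30.144
exp(-30.144) = 0.0
F(t) = 1 - 0.0
F(t) = 1.0

1.0


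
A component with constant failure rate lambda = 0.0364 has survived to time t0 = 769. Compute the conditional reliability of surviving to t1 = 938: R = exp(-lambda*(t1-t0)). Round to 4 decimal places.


lambda = 0.0364
t0 = 769, t1 = 938
t1 - t0 = 169
lambda * (t1-t0) = 0.0364 * 169 = 6.1516
R = exp(-6.1516)
R = 0.0021

0.0021


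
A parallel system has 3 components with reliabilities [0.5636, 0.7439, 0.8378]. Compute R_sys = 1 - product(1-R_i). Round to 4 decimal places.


Components: [0.5636, 0.7439, 0.8378]
(1 - 0.5636) = 0.4364, running product = 0.4364
(1 - 0.7439) = 0.2561, running product = 0.1118
(1 - 0.8378) = 0.1622, running product = 0.0181
Product of (1-R_i) = 0.0181
R_sys = 1 - 0.0181 = 0.9819

0.9819


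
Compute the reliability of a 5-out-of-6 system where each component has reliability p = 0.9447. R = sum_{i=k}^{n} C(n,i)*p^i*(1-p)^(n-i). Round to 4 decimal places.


k = 5, n = 6, p = 0.9447
i=5: C(6,5)=6 * 0.9447^5 * 0.0553^1 = 0.2497
i=6: C(6,6)=1 * 0.9447^6 * 0.0553^0 = 0.7108
R = sum of terms = 0.9605

0.9605


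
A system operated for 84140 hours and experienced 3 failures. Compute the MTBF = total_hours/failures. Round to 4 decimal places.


total_hours = 84140
failures = 3
MTBF = 84140 / 3
MTBF = 28046.6667

28046.6667


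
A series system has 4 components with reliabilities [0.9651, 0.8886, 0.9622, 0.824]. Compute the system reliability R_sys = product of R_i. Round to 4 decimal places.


Components: [0.9651, 0.8886, 0.9622, 0.824]
After component 1 (R=0.9651): product = 0.9651
After component 2 (R=0.8886): product = 0.8576
After component 3 (R=0.9622): product = 0.8252
After component 4 (R=0.824): product = 0.6799
R_sys = 0.6799

0.6799


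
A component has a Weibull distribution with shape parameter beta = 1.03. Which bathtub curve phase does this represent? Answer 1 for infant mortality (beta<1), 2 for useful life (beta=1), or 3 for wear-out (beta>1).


beta = 1.03
Compare beta to 1:
beta < 1 => infant mortality (phase 1)
beta = 1 => useful life (phase 2)
beta > 1 => wear-out (phase 3)
Since beta = 1.03, this is wear-out (increasing failure rate)
Phase = 3

3


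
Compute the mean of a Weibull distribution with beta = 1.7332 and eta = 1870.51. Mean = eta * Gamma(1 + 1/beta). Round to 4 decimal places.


beta = 1.7332, eta = 1870.51
1/beta = 0.577
1 + 1/beta = 1.577
Gamma(1.577) = 0.8911
Mean = 1870.51 * 0.8911
Mean = 1666.8661

1666.8661


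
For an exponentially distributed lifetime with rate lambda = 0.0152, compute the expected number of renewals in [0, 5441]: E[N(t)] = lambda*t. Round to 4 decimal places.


lambda = 0.0152
t = 5441
E[N(t)] = lambda * t
E[N(t)] = 0.0152 * 5441
E[N(t)] = 82.7032

82.7032


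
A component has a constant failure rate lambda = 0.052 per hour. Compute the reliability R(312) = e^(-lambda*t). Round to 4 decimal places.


lambda = 0.052
t = 312
lambda * t = 16.224
R(t) = e^(-16.224)
R(t) = 0.0

0.0


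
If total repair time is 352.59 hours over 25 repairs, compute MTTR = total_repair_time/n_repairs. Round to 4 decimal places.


total_repair_time = 352.59
n_repairs = 25
MTTR = 352.59 / 25
MTTR = 14.1036

14.1036


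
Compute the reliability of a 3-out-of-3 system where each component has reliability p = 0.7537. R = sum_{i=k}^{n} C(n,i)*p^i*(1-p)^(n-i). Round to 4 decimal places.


k = 3, n = 3, p = 0.7537
i=3: C(3,3)=1 * 0.7537^3 * 0.2463^0 = 0.4281
R = sum of terms = 0.4281

0.4281


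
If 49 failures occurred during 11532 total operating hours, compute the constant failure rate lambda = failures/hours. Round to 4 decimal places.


failures = 49
total_hours = 11532
lambda = 49 / 11532
lambda = 0.0042

0.0042


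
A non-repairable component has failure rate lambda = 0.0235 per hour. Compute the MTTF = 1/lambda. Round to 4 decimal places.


lambda = 0.0235
MTTF = 1 / 0.0235
MTTF = 42.5532

42.5532


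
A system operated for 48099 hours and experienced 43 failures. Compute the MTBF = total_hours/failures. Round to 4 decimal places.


total_hours = 48099
failures = 43
MTBF = 48099 / 43
MTBF = 1118.5814

1118.5814


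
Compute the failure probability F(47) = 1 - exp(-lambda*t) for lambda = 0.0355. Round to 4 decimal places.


lambda = 0.0355, t = 47
lambda * t = 1.6685
exp(-1.6685) = 0.1885
F(t) = 1 - 0.1885
F(t) = 0.8115

0.8115


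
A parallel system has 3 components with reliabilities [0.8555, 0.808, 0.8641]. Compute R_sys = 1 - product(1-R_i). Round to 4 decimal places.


Components: [0.8555, 0.808, 0.8641]
(1 - 0.8555) = 0.1445, running product = 0.1445
(1 - 0.808) = 0.192, running product = 0.0277
(1 - 0.8641) = 0.1359, running product = 0.0038
Product of (1-R_i) = 0.0038
R_sys = 1 - 0.0038 = 0.9962

0.9962


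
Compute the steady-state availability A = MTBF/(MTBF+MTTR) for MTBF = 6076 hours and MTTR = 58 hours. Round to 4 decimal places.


MTBF = 6076
MTTR = 58
MTBF + MTTR = 6134
A = 6076 / 6134
A = 0.9905

0.9905


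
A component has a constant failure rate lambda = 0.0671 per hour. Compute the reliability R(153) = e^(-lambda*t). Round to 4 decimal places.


lambda = 0.0671
t = 153
lambda * t = 10.2663
R(t) = e^(-10.2663)
R(t) = 0.0

0.0
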